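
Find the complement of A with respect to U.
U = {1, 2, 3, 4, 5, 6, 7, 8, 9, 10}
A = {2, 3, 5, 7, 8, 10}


Universal set U = {1, 2, 3, 4, 5, 6, 7, 8, 9, 10}
Set A = {2, 3, 5, 7, 8, 10}
A' = U \ A = elements in U but not in A
Checking each element of U:
1 (not in A, include), 2 (in A, exclude), 3 (in A, exclude), 4 (not in A, include), 5 (in A, exclude), 6 (not in A, include), 7 (in A, exclude), 8 (in A, exclude), 9 (not in A, include), 10 (in A, exclude)
A' = {1, 4, 6, 9}

{1, 4, 6, 9}


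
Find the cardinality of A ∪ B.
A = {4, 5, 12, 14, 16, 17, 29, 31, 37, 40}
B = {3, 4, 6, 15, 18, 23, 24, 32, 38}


Set A = {4, 5, 12, 14, 16, 17, 29, 31, 37, 40}, |A| = 10
Set B = {3, 4, 6, 15, 18, 23, 24, 32, 38}, |B| = 9
A ∩ B = {4}, |A ∩ B| = 1
|A ∪ B| = |A| + |B| - |A ∩ B| = 10 + 9 - 1 = 18

18


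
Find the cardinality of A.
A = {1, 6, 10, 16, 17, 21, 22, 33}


Set A = {1, 6, 10, 16, 17, 21, 22, 33}
Listing elements: 1, 6, 10, 16, 17, 21, 22, 33
Counting: 8 elements
|A| = 8

8


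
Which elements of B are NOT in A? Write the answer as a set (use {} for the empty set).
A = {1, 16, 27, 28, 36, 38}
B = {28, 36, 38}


Set A = {1, 16, 27, 28, 36, 38}
Set B = {28, 36, 38}
Check each element of B against A:
28 ∈ A, 36 ∈ A, 38 ∈ A
Elements of B not in A: {}

{}


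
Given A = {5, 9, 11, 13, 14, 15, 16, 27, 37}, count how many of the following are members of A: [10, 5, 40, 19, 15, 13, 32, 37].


Set A = {5, 9, 11, 13, 14, 15, 16, 27, 37}
Candidates: [10, 5, 40, 19, 15, 13, 32, 37]
Check each candidate:
10 ∉ A, 5 ∈ A, 40 ∉ A, 19 ∉ A, 15 ∈ A, 13 ∈ A, 32 ∉ A, 37 ∈ A
Count of candidates in A: 4

4


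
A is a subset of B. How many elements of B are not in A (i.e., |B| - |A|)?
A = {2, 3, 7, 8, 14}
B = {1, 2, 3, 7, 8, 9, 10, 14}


Set A = {2, 3, 7, 8, 14}, |A| = 5
Set B = {1, 2, 3, 7, 8, 9, 10, 14}, |B| = 8
Since A ⊆ B: B \ A = {1, 9, 10}
|B| - |A| = 8 - 5 = 3

3


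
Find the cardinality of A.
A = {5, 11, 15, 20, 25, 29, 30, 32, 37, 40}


Set A = {5, 11, 15, 20, 25, 29, 30, 32, 37, 40}
Listing elements: 5, 11, 15, 20, 25, 29, 30, 32, 37, 40
Counting: 10 elements
|A| = 10

10


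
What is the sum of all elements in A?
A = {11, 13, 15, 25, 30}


Set A = {11, 13, 15, 25, 30}
Sum = 11 + 13 + 15 + 25 + 30 = 94

94


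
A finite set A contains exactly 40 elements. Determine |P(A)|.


The set has 40 elements.
The power set contains all possible subsets.
|P(A)| = 2^|A| = 2^40 = 1099511627776

1099511627776


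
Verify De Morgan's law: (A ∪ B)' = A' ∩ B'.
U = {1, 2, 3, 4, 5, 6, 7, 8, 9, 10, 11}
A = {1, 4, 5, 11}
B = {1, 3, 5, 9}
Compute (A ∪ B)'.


U = {1, 2, 3, 4, 5, 6, 7, 8, 9, 10, 11}
A = {1, 4, 5, 11}, B = {1, 3, 5, 9}
A ∪ B = {1, 3, 4, 5, 9, 11}
(A ∪ B)' = U \ (A ∪ B) = {2, 6, 7, 8, 10}
Verification via A' ∩ B': A' = {2, 3, 6, 7, 8, 9, 10}, B' = {2, 4, 6, 7, 8, 10, 11}
A' ∩ B' = {2, 6, 7, 8, 10} ✓

{2, 6, 7, 8, 10}


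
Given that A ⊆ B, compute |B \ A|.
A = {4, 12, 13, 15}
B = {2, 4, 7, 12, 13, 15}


Set A = {4, 12, 13, 15}, |A| = 4
Set B = {2, 4, 7, 12, 13, 15}, |B| = 6
Since A ⊆ B: B \ A = {2, 7}
|B| - |A| = 6 - 4 = 2

2


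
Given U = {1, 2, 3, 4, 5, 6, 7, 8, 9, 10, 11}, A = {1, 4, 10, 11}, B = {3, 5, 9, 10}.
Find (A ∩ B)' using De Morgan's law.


U = {1, 2, 3, 4, 5, 6, 7, 8, 9, 10, 11}
A = {1, 4, 10, 11}, B = {3, 5, 9, 10}
A ∩ B = {10}
(A ∩ B)' = U \ (A ∩ B) = {1, 2, 3, 4, 5, 6, 7, 8, 9, 11}
Verification via A' ∪ B': A' = {2, 3, 5, 6, 7, 8, 9}, B' = {1, 2, 4, 6, 7, 8, 11}
A' ∪ B' = {1, 2, 3, 4, 5, 6, 7, 8, 9, 11} ✓

{1, 2, 3, 4, 5, 6, 7, 8, 9, 11}


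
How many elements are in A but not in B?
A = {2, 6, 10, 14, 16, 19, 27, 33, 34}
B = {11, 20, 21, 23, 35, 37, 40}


Set A = {2, 6, 10, 14, 16, 19, 27, 33, 34}
Set B = {11, 20, 21, 23, 35, 37, 40}
A \ B = {2, 6, 10, 14, 16, 19, 27, 33, 34}
|A \ B| = 9

9


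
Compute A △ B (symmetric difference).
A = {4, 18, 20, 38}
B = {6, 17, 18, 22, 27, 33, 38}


Set A = {4, 18, 20, 38}
Set B = {6, 17, 18, 22, 27, 33, 38}
A △ B = (A \ B) ∪ (B \ A)
Elements in A but not B: {4, 20}
Elements in B but not A: {6, 17, 22, 27, 33}
A △ B = {4, 6, 17, 20, 22, 27, 33}

{4, 6, 17, 20, 22, 27, 33}


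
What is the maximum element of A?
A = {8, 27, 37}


Set A = {8, 27, 37}
Elements in ascending order: 8, 27, 37
The largest element is 37.

37


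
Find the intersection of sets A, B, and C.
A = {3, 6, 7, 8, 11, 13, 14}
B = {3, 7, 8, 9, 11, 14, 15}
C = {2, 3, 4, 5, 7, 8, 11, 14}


Set A = {3, 6, 7, 8, 11, 13, 14}
Set B = {3, 7, 8, 9, 11, 14, 15}
Set C = {2, 3, 4, 5, 7, 8, 11, 14}
First, A ∩ B = {3, 7, 8, 11, 14}
Then, (A ∩ B) ∩ C = {3, 7, 8, 11, 14}

{3, 7, 8, 11, 14}


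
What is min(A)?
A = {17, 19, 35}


Set A = {17, 19, 35}
Elements in ascending order: 17, 19, 35
The smallest element is 17.

17


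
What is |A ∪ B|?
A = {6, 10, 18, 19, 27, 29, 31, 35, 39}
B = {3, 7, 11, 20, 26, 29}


Set A = {6, 10, 18, 19, 27, 29, 31, 35, 39}, |A| = 9
Set B = {3, 7, 11, 20, 26, 29}, |B| = 6
A ∩ B = {29}, |A ∩ B| = 1
|A ∪ B| = |A| + |B| - |A ∩ B| = 9 + 6 - 1 = 14

14


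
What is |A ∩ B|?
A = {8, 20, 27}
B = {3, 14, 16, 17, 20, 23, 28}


Set A = {8, 20, 27}
Set B = {3, 14, 16, 17, 20, 23, 28}
A ∩ B = {20}
|A ∩ B| = 1

1


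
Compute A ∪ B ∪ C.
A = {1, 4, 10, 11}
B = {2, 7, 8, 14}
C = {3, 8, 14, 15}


Set A = {1, 4, 10, 11}
Set B = {2, 7, 8, 14}
Set C = {3, 8, 14, 15}
First, A ∪ B = {1, 2, 4, 7, 8, 10, 11, 14}
Then, (A ∪ B) ∪ C = {1, 2, 3, 4, 7, 8, 10, 11, 14, 15}

{1, 2, 3, 4, 7, 8, 10, 11, 14, 15}


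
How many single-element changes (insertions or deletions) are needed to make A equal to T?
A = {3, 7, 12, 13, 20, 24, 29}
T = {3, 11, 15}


Set A = {3, 7, 12, 13, 20, 24, 29}
Set T = {3, 11, 15}
Elements to remove from A (in A, not in T): {7, 12, 13, 20, 24, 29} → 6 removals
Elements to add to A (in T, not in A): {11, 15} → 2 additions
Total edits = 6 + 2 = 8

8


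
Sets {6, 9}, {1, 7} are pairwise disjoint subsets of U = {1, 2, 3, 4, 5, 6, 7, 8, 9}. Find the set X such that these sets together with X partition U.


U = {1, 2, 3, 4, 5, 6, 7, 8, 9}
Shown blocks: {6, 9}, {1, 7}
A partition's blocks are pairwise disjoint and cover U, so the missing block = U \ (union of shown blocks).
Union of shown blocks: {1, 6, 7, 9}
Missing block = U \ (union) = {2, 3, 4, 5, 8}

{2, 3, 4, 5, 8}


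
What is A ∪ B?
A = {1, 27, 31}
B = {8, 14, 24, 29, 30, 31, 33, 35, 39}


Set A = {1, 27, 31}
Set B = {8, 14, 24, 29, 30, 31, 33, 35, 39}
A ∪ B includes all elements in either set.
Elements from A: {1, 27, 31}
Elements from B not already included: {8, 14, 24, 29, 30, 33, 35, 39}
A ∪ B = {1, 8, 14, 24, 27, 29, 30, 31, 33, 35, 39}

{1, 8, 14, 24, 27, 29, 30, 31, 33, 35, 39}


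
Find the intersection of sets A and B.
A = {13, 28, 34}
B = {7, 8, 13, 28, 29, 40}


Set A = {13, 28, 34}
Set B = {7, 8, 13, 28, 29, 40}
A ∩ B includes only elements in both sets.
Check each element of A against B:
13 ✓, 28 ✓, 34 ✗
A ∩ B = {13, 28}

{13, 28}


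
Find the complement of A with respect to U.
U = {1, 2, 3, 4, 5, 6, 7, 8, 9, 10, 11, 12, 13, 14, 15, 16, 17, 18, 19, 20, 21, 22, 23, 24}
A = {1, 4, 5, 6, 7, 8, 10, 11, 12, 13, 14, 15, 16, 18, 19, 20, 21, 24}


Universal set U = {1, 2, 3, 4, 5, 6, 7, 8, 9, 10, 11, 12, 13, 14, 15, 16, 17, 18, 19, 20, 21, 22, 23, 24}
Set A = {1, 4, 5, 6, 7, 8, 10, 11, 12, 13, 14, 15, 16, 18, 19, 20, 21, 24}
A' = U \ A = elements in U but not in A
Checking each element of U:
1 (in A, exclude), 2 (not in A, include), 3 (not in A, include), 4 (in A, exclude), 5 (in A, exclude), 6 (in A, exclude), 7 (in A, exclude), 8 (in A, exclude), 9 (not in A, include), 10 (in A, exclude), 11 (in A, exclude), 12 (in A, exclude), 13 (in A, exclude), 14 (in A, exclude), 15 (in A, exclude), 16 (in A, exclude), 17 (not in A, include), 18 (in A, exclude), 19 (in A, exclude), 20 (in A, exclude), 21 (in A, exclude), 22 (not in A, include), 23 (not in A, include), 24 (in A, exclude)
A' = {2, 3, 9, 17, 22, 23}

{2, 3, 9, 17, 22, 23}


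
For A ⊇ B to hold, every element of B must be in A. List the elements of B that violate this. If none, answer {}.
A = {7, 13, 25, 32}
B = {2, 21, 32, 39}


Set A = {7, 13, 25, 32}
Set B = {2, 21, 32, 39}
Check each element of B against A:
2 ∉ A (include), 21 ∉ A (include), 32 ∈ A, 39 ∉ A (include)
Elements of B not in A: {2, 21, 39}

{2, 21, 39}


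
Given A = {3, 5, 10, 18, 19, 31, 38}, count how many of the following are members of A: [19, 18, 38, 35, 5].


Set A = {3, 5, 10, 18, 19, 31, 38}
Candidates: [19, 18, 38, 35, 5]
Check each candidate:
19 ∈ A, 18 ∈ A, 38 ∈ A, 35 ∉ A, 5 ∈ A
Count of candidates in A: 4

4


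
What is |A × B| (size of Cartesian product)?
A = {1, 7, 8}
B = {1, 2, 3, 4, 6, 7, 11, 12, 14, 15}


Set A = {1, 7, 8} has 3 elements.
Set B = {1, 2, 3, 4, 6, 7, 11, 12, 14, 15} has 10 elements.
|A × B| = |A| × |B| = 3 × 10 = 30

30


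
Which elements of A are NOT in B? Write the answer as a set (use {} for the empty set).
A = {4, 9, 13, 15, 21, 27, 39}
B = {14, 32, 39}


Set A = {4, 9, 13, 15, 21, 27, 39}
Set B = {14, 32, 39}
Check each element of A against B:
4 ∉ B (include), 9 ∉ B (include), 13 ∉ B (include), 15 ∉ B (include), 21 ∉ B (include), 27 ∉ B (include), 39 ∈ B
Elements of A not in B: {4, 9, 13, 15, 21, 27}

{4, 9, 13, 15, 21, 27}


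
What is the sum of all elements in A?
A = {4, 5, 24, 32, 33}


Set A = {4, 5, 24, 32, 33}
Sum = 4 + 5 + 24 + 32 + 33 = 98

98


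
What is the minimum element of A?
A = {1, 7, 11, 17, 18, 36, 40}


Set A = {1, 7, 11, 17, 18, 36, 40}
Elements in ascending order: 1, 7, 11, 17, 18, 36, 40
The smallest element is 1.

1


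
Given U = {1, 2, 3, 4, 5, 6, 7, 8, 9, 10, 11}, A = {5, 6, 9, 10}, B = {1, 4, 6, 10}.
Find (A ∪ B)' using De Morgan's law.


U = {1, 2, 3, 4, 5, 6, 7, 8, 9, 10, 11}
A = {5, 6, 9, 10}, B = {1, 4, 6, 10}
A ∪ B = {1, 4, 5, 6, 9, 10}
(A ∪ B)' = U \ (A ∪ B) = {2, 3, 7, 8, 11}
Verification via A' ∩ B': A' = {1, 2, 3, 4, 7, 8, 11}, B' = {2, 3, 5, 7, 8, 9, 11}
A' ∩ B' = {2, 3, 7, 8, 11} ✓

{2, 3, 7, 8, 11}


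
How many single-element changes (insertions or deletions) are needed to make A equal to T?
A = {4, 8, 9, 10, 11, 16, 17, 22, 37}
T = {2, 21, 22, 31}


Set A = {4, 8, 9, 10, 11, 16, 17, 22, 37}
Set T = {2, 21, 22, 31}
Elements to remove from A (in A, not in T): {4, 8, 9, 10, 11, 16, 17, 37} → 8 removals
Elements to add to A (in T, not in A): {2, 21, 31} → 3 additions
Total edits = 8 + 3 = 11

11


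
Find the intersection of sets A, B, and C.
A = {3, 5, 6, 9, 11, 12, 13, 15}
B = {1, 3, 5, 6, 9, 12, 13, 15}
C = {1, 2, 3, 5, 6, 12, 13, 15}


Set A = {3, 5, 6, 9, 11, 12, 13, 15}
Set B = {1, 3, 5, 6, 9, 12, 13, 15}
Set C = {1, 2, 3, 5, 6, 12, 13, 15}
First, A ∩ B = {3, 5, 6, 9, 12, 13, 15}
Then, (A ∩ B) ∩ C = {3, 5, 6, 12, 13, 15}

{3, 5, 6, 12, 13, 15}


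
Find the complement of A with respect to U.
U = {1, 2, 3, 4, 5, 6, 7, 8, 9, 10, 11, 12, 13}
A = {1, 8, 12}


Universal set U = {1, 2, 3, 4, 5, 6, 7, 8, 9, 10, 11, 12, 13}
Set A = {1, 8, 12}
A' = U \ A = elements in U but not in A
Checking each element of U:
1 (in A, exclude), 2 (not in A, include), 3 (not in A, include), 4 (not in A, include), 5 (not in A, include), 6 (not in A, include), 7 (not in A, include), 8 (in A, exclude), 9 (not in A, include), 10 (not in A, include), 11 (not in A, include), 12 (in A, exclude), 13 (not in A, include)
A' = {2, 3, 4, 5, 6, 7, 9, 10, 11, 13}

{2, 3, 4, 5, 6, 7, 9, 10, 11, 13}


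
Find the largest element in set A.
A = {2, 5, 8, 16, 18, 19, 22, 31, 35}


Set A = {2, 5, 8, 16, 18, 19, 22, 31, 35}
Elements in ascending order: 2, 5, 8, 16, 18, 19, 22, 31, 35
The largest element is 35.

35


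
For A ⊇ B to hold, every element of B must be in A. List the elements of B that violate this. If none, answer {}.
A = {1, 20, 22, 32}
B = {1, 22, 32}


Set A = {1, 20, 22, 32}
Set B = {1, 22, 32}
Check each element of B against A:
1 ∈ A, 22 ∈ A, 32 ∈ A
Elements of B not in A: {}

{}


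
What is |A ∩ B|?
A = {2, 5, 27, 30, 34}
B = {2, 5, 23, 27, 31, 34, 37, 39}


Set A = {2, 5, 27, 30, 34}
Set B = {2, 5, 23, 27, 31, 34, 37, 39}
A ∩ B = {2, 5, 27, 34}
|A ∩ B| = 4

4


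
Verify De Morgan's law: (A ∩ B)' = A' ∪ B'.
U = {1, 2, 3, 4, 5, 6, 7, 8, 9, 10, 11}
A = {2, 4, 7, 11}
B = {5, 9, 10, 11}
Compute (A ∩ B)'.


U = {1, 2, 3, 4, 5, 6, 7, 8, 9, 10, 11}
A = {2, 4, 7, 11}, B = {5, 9, 10, 11}
A ∩ B = {11}
(A ∩ B)' = U \ (A ∩ B) = {1, 2, 3, 4, 5, 6, 7, 8, 9, 10}
Verification via A' ∪ B': A' = {1, 3, 5, 6, 8, 9, 10}, B' = {1, 2, 3, 4, 6, 7, 8}
A' ∪ B' = {1, 2, 3, 4, 5, 6, 7, 8, 9, 10} ✓

{1, 2, 3, 4, 5, 6, 7, 8, 9, 10}


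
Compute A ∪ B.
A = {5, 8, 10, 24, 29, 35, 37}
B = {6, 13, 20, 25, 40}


Set A = {5, 8, 10, 24, 29, 35, 37}
Set B = {6, 13, 20, 25, 40}
A ∪ B includes all elements in either set.
Elements from A: {5, 8, 10, 24, 29, 35, 37}
Elements from B not already included: {6, 13, 20, 25, 40}
A ∪ B = {5, 6, 8, 10, 13, 20, 24, 25, 29, 35, 37, 40}

{5, 6, 8, 10, 13, 20, 24, 25, 29, 35, 37, 40}


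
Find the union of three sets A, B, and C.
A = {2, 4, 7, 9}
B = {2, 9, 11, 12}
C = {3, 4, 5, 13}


Set A = {2, 4, 7, 9}
Set B = {2, 9, 11, 12}
Set C = {3, 4, 5, 13}
First, A ∪ B = {2, 4, 7, 9, 11, 12}
Then, (A ∪ B) ∪ C = {2, 3, 4, 5, 7, 9, 11, 12, 13}

{2, 3, 4, 5, 7, 9, 11, 12, 13}


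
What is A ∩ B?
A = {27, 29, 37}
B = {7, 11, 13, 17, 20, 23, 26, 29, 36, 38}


Set A = {27, 29, 37}
Set B = {7, 11, 13, 17, 20, 23, 26, 29, 36, 38}
A ∩ B includes only elements in both sets.
Check each element of A against B:
27 ✗, 29 ✓, 37 ✗
A ∩ B = {29}

{29}


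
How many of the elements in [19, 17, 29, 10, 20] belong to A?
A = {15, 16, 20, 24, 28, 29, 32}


Set A = {15, 16, 20, 24, 28, 29, 32}
Candidates: [19, 17, 29, 10, 20]
Check each candidate:
19 ∉ A, 17 ∉ A, 29 ∈ A, 10 ∉ A, 20 ∈ A
Count of candidates in A: 2

2


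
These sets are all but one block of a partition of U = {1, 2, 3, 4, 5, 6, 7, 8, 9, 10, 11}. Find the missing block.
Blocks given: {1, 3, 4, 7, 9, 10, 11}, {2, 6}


U = {1, 2, 3, 4, 5, 6, 7, 8, 9, 10, 11}
Shown blocks: {1, 3, 4, 7, 9, 10, 11}, {2, 6}
A partition's blocks are pairwise disjoint and cover U, so the missing block = U \ (union of shown blocks).
Union of shown blocks: {1, 2, 3, 4, 6, 7, 9, 10, 11}
Missing block = U \ (union) = {5, 8}

{5, 8}


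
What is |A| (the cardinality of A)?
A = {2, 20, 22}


Set A = {2, 20, 22}
Listing elements: 2, 20, 22
Counting: 3 elements
|A| = 3

3


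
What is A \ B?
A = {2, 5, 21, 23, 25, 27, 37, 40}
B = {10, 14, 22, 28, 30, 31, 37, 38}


Set A = {2, 5, 21, 23, 25, 27, 37, 40}
Set B = {10, 14, 22, 28, 30, 31, 37, 38}
A \ B includes elements in A that are not in B.
Check each element of A:
2 (not in B, keep), 5 (not in B, keep), 21 (not in B, keep), 23 (not in B, keep), 25 (not in B, keep), 27 (not in B, keep), 37 (in B, remove), 40 (not in B, keep)
A \ B = {2, 5, 21, 23, 25, 27, 40}

{2, 5, 21, 23, 25, 27, 40}


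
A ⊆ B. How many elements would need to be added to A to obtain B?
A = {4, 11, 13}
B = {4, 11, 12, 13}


Set A = {4, 11, 13}, |A| = 3
Set B = {4, 11, 12, 13}, |B| = 4
Since A ⊆ B: B \ A = {12}
|B| - |A| = 4 - 3 = 1

1


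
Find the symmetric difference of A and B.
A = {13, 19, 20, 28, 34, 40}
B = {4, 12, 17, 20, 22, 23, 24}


Set A = {13, 19, 20, 28, 34, 40}
Set B = {4, 12, 17, 20, 22, 23, 24}
A △ B = (A \ B) ∪ (B \ A)
Elements in A but not B: {13, 19, 28, 34, 40}
Elements in B but not A: {4, 12, 17, 22, 23, 24}
A △ B = {4, 12, 13, 17, 19, 22, 23, 24, 28, 34, 40}

{4, 12, 13, 17, 19, 22, 23, 24, 28, 34, 40}


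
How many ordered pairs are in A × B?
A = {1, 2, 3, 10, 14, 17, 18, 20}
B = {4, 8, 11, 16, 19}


Set A = {1, 2, 3, 10, 14, 17, 18, 20} has 8 elements.
Set B = {4, 8, 11, 16, 19} has 5 elements.
|A × B| = |A| × |B| = 8 × 5 = 40

40


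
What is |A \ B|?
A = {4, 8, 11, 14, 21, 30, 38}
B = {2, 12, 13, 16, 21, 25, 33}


Set A = {4, 8, 11, 14, 21, 30, 38}
Set B = {2, 12, 13, 16, 21, 25, 33}
A \ B = {4, 8, 11, 14, 30, 38}
|A \ B| = 6

6


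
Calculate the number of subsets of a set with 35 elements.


The set has 35 elements.
The power set contains all possible subsets.
|P(A)| = 2^|A| = 2^35 = 34359738368

34359738368


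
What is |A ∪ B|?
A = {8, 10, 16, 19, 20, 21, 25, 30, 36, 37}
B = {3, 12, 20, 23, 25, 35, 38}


Set A = {8, 10, 16, 19, 20, 21, 25, 30, 36, 37}, |A| = 10
Set B = {3, 12, 20, 23, 25, 35, 38}, |B| = 7
A ∩ B = {20, 25}, |A ∩ B| = 2
|A ∪ B| = |A| + |B| - |A ∩ B| = 10 + 7 - 2 = 15

15


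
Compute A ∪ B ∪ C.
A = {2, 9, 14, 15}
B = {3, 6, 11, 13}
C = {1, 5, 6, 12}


Set A = {2, 9, 14, 15}
Set B = {3, 6, 11, 13}
Set C = {1, 5, 6, 12}
First, A ∪ B = {2, 3, 6, 9, 11, 13, 14, 15}
Then, (A ∪ B) ∪ C = {1, 2, 3, 5, 6, 9, 11, 12, 13, 14, 15}

{1, 2, 3, 5, 6, 9, 11, 12, 13, 14, 15}


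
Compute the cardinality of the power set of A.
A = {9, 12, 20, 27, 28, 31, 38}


Set A = {9, 12, 20, 27, 28, 31, 38}
|A| = 7
The power set P(A) contains all subsets of A.
|P(A)| = 2^|A| = 2^7 = 128

128


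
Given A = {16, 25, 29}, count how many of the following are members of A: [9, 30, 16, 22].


Set A = {16, 25, 29}
Candidates: [9, 30, 16, 22]
Check each candidate:
9 ∉ A, 30 ∉ A, 16 ∈ A, 22 ∉ A
Count of candidates in A: 1

1


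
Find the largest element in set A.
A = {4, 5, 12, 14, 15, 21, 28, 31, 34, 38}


Set A = {4, 5, 12, 14, 15, 21, 28, 31, 34, 38}
Elements in ascending order: 4, 5, 12, 14, 15, 21, 28, 31, 34, 38
The largest element is 38.

38


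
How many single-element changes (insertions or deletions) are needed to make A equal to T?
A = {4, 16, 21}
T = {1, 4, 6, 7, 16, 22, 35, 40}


Set A = {4, 16, 21}
Set T = {1, 4, 6, 7, 16, 22, 35, 40}
Elements to remove from A (in A, not in T): {21} → 1 removals
Elements to add to A (in T, not in A): {1, 6, 7, 22, 35, 40} → 6 additions
Total edits = 1 + 6 = 7

7


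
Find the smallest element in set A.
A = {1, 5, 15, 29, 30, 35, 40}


Set A = {1, 5, 15, 29, 30, 35, 40}
Elements in ascending order: 1, 5, 15, 29, 30, 35, 40
The smallest element is 1.

1


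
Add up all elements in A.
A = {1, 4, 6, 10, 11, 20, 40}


Set A = {1, 4, 6, 10, 11, 20, 40}
Sum = 1 + 4 + 6 + 10 + 11 + 20 + 40 = 92

92


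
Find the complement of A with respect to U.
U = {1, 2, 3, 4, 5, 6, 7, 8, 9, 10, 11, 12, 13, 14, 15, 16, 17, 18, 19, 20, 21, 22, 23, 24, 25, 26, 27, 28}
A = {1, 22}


Universal set U = {1, 2, 3, 4, 5, 6, 7, 8, 9, 10, 11, 12, 13, 14, 15, 16, 17, 18, 19, 20, 21, 22, 23, 24, 25, 26, 27, 28}
Set A = {1, 22}
A' = U \ A = elements in U but not in A
Checking each element of U:
1 (in A, exclude), 2 (not in A, include), 3 (not in A, include), 4 (not in A, include), 5 (not in A, include), 6 (not in A, include), 7 (not in A, include), 8 (not in A, include), 9 (not in A, include), 10 (not in A, include), 11 (not in A, include), 12 (not in A, include), 13 (not in A, include), 14 (not in A, include), 15 (not in A, include), 16 (not in A, include), 17 (not in A, include), 18 (not in A, include), 19 (not in A, include), 20 (not in A, include), 21 (not in A, include), 22 (in A, exclude), 23 (not in A, include), 24 (not in A, include), 25 (not in A, include), 26 (not in A, include), 27 (not in A, include), 28 (not in A, include)
A' = {2, 3, 4, 5, 6, 7, 8, 9, 10, 11, 12, 13, 14, 15, 16, 17, 18, 19, 20, 21, 23, 24, 25, 26, 27, 28}

{2, 3, 4, 5, 6, 7, 8, 9, 10, 11, 12, 13, 14, 15, 16, 17, 18, 19, 20, 21, 23, 24, 25, 26, 27, 28}


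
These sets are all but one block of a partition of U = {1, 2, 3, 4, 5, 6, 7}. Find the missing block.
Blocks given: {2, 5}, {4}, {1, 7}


U = {1, 2, 3, 4, 5, 6, 7}
Shown blocks: {2, 5}, {4}, {1, 7}
A partition's blocks are pairwise disjoint and cover U, so the missing block = U \ (union of shown blocks).
Union of shown blocks: {1, 2, 4, 5, 7}
Missing block = U \ (union) = {3, 6}

{3, 6}


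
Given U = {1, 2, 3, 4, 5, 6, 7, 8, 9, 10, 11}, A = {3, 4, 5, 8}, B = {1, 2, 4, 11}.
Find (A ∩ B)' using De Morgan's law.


U = {1, 2, 3, 4, 5, 6, 7, 8, 9, 10, 11}
A = {3, 4, 5, 8}, B = {1, 2, 4, 11}
A ∩ B = {4}
(A ∩ B)' = U \ (A ∩ B) = {1, 2, 3, 5, 6, 7, 8, 9, 10, 11}
Verification via A' ∪ B': A' = {1, 2, 6, 7, 9, 10, 11}, B' = {3, 5, 6, 7, 8, 9, 10}
A' ∪ B' = {1, 2, 3, 5, 6, 7, 8, 9, 10, 11} ✓

{1, 2, 3, 5, 6, 7, 8, 9, 10, 11}


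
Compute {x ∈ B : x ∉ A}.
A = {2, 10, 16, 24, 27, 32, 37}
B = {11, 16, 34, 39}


Set A = {2, 10, 16, 24, 27, 32, 37}
Set B = {11, 16, 34, 39}
Check each element of B against A:
11 ∉ A (include), 16 ∈ A, 34 ∉ A (include), 39 ∉ A (include)
Elements of B not in A: {11, 34, 39}

{11, 34, 39}


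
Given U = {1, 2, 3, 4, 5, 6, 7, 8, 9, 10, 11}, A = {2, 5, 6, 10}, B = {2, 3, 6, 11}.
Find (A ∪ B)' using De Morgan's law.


U = {1, 2, 3, 4, 5, 6, 7, 8, 9, 10, 11}
A = {2, 5, 6, 10}, B = {2, 3, 6, 11}
A ∪ B = {2, 3, 5, 6, 10, 11}
(A ∪ B)' = U \ (A ∪ B) = {1, 4, 7, 8, 9}
Verification via A' ∩ B': A' = {1, 3, 4, 7, 8, 9, 11}, B' = {1, 4, 5, 7, 8, 9, 10}
A' ∩ B' = {1, 4, 7, 8, 9} ✓

{1, 4, 7, 8, 9}


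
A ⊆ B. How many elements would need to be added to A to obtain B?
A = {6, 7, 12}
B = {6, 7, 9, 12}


Set A = {6, 7, 12}, |A| = 3
Set B = {6, 7, 9, 12}, |B| = 4
Since A ⊆ B: B \ A = {9}
|B| - |A| = 4 - 3 = 1

1


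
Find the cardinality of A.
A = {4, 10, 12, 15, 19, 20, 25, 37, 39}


Set A = {4, 10, 12, 15, 19, 20, 25, 37, 39}
Listing elements: 4, 10, 12, 15, 19, 20, 25, 37, 39
Counting: 9 elements
|A| = 9

9


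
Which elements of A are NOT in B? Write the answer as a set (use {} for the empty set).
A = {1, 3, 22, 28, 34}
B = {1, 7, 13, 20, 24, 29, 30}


Set A = {1, 3, 22, 28, 34}
Set B = {1, 7, 13, 20, 24, 29, 30}
Check each element of A against B:
1 ∈ B, 3 ∉ B (include), 22 ∉ B (include), 28 ∉ B (include), 34 ∉ B (include)
Elements of A not in B: {3, 22, 28, 34}

{3, 22, 28, 34}


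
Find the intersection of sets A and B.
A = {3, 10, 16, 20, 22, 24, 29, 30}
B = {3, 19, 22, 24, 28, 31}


Set A = {3, 10, 16, 20, 22, 24, 29, 30}
Set B = {3, 19, 22, 24, 28, 31}
A ∩ B includes only elements in both sets.
Check each element of A against B:
3 ✓, 10 ✗, 16 ✗, 20 ✗, 22 ✓, 24 ✓, 29 ✗, 30 ✗
A ∩ B = {3, 22, 24}

{3, 22, 24}


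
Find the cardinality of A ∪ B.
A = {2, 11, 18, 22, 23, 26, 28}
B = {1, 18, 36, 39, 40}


Set A = {2, 11, 18, 22, 23, 26, 28}, |A| = 7
Set B = {1, 18, 36, 39, 40}, |B| = 5
A ∩ B = {18}, |A ∩ B| = 1
|A ∪ B| = |A| + |B| - |A ∩ B| = 7 + 5 - 1 = 11

11


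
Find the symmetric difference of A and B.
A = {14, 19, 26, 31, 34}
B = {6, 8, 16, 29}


Set A = {14, 19, 26, 31, 34}
Set B = {6, 8, 16, 29}
A △ B = (A \ B) ∪ (B \ A)
Elements in A but not B: {14, 19, 26, 31, 34}
Elements in B but not A: {6, 8, 16, 29}
A △ B = {6, 8, 14, 16, 19, 26, 29, 31, 34}

{6, 8, 14, 16, 19, 26, 29, 31, 34}


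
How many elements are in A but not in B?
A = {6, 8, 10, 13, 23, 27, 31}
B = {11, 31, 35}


Set A = {6, 8, 10, 13, 23, 27, 31}
Set B = {11, 31, 35}
A \ B = {6, 8, 10, 13, 23, 27}
|A \ B| = 6

6


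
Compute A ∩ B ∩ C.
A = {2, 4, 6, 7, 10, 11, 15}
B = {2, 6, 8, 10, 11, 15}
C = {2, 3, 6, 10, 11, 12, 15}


Set A = {2, 4, 6, 7, 10, 11, 15}
Set B = {2, 6, 8, 10, 11, 15}
Set C = {2, 3, 6, 10, 11, 12, 15}
First, A ∩ B = {2, 6, 10, 11, 15}
Then, (A ∩ B) ∩ C = {2, 6, 10, 11, 15}

{2, 6, 10, 11, 15}


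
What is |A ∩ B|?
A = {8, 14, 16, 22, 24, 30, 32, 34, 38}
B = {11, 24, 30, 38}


Set A = {8, 14, 16, 22, 24, 30, 32, 34, 38}
Set B = {11, 24, 30, 38}
A ∩ B = {24, 30, 38}
|A ∩ B| = 3

3


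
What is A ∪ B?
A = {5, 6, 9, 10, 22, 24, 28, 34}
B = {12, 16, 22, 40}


Set A = {5, 6, 9, 10, 22, 24, 28, 34}
Set B = {12, 16, 22, 40}
A ∪ B includes all elements in either set.
Elements from A: {5, 6, 9, 10, 22, 24, 28, 34}
Elements from B not already included: {12, 16, 40}
A ∪ B = {5, 6, 9, 10, 12, 16, 22, 24, 28, 34, 40}

{5, 6, 9, 10, 12, 16, 22, 24, 28, 34, 40}


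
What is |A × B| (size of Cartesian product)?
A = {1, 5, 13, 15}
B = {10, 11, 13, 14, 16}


Set A = {1, 5, 13, 15} has 4 elements.
Set B = {10, 11, 13, 14, 16} has 5 elements.
|A × B| = |A| × |B| = 4 × 5 = 20

20


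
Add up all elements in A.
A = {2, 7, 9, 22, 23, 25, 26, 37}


Set A = {2, 7, 9, 22, 23, 25, 26, 37}
Sum = 2 + 7 + 9 + 22 + 23 + 25 + 26 + 37 = 151

151


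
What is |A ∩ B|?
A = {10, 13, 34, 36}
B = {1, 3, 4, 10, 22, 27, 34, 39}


Set A = {10, 13, 34, 36}
Set B = {1, 3, 4, 10, 22, 27, 34, 39}
A ∩ B = {10, 34}
|A ∩ B| = 2

2


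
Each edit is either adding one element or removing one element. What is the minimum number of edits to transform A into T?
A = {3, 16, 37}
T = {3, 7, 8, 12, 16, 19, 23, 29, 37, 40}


Set A = {3, 16, 37}
Set T = {3, 7, 8, 12, 16, 19, 23, 29, 37, 40}
Elements to remove from A (in A, not in T): {} → 0 removals
Elements to add to A (in T, not in A): {7, 8, 12, 19, 23, 29, 40} → 7 additions
Total edits = 0 + 7 = 7

7


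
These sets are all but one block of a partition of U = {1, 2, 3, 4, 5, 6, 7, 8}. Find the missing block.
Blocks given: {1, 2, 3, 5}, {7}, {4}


U = {1, 2, 3, 4, 5, 6, 7, 8}
Shown blocks: {1, 2, 3, 5}, {7}, {4}
A partition's blocks are pairwise disjoint and cover U, so the missing block = U \ (union of shown blocks).
Union of shown blocks: {1, 2, 3, 4, 5, 7}
Missing block = U \ (union) = {6, 8}

{6, 8}


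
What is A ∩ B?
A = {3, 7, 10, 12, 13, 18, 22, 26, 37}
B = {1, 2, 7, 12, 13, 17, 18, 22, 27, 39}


Set A = {3, 7, 10, 12, 13, 18, 22, 26, 37}
Set B = {1, 2, 7, 12, 13, 17, 18, 22, 27, 39}
A ∩ B includes only elements in both sets.
Check each element of A against B:
3 ✗, 7 ✓, 10 ✗, 12 ✓, 13 ✓, 18 ✓, 22 ✓, 26 ✗, 37 ✗
A ∩ B = {7, 12, 13, 18, 22}

{7, 12, 13, 18, 22}


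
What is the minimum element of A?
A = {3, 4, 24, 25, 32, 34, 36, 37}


Set A = {3, 4, 24, 25, 32, 34, 36, 37}
Elements in ascending order: 3, 4, 24, 25, 32, 34, 36, 37
The smallest element is 3.

3


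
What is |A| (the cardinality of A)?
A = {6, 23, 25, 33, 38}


Set A = {6, 23, 25, 33, 38}
Listing elements: 6, 23, 25, 33, 38
Counting: 5 elements
|A| = 5

5


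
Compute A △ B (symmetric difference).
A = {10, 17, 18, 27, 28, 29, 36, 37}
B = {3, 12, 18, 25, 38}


Set A = {10, 17, 18, 27, 28, 29, 36, 37}
Set B = {3, 12, 18, 25, 38}
A △ B = (A \ B) ∪ (B \ A)
Elements in A but not B: {10, 17, 27, 28, 29, 36, 37}
Elements in B but not A: {3, 12, 25, 38}
A △ B = {3, 10, 12, 17, 25, 27, 28, 29, 36, 37, 38}

{3, 10, 12, 17, 25, 27, 28, 29, 36, 37, 38}


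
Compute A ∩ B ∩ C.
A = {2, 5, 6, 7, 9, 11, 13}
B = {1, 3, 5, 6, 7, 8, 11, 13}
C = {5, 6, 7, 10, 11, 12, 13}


Set A = {2, 5, 6, 7, 9, 11, 13}
Set B = {1, 3, 5, 6, 7, 8, 11, 13}
Set C = {5, 6, 7, 10, 11, 12, 13}
First, A ∩ B = {5, 6, 7, 11, 13}
Then, (A ∩ B) ∩ C = {5, 6, 7, 11, 13}

{5, 6, 7, 11, 13}


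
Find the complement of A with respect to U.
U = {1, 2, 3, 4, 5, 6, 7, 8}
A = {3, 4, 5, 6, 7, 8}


Universal set U = {1, 2, 3, 4, 5, 6, 7, 8}
Set A = {3, 4, 5, 6, 7, 8}
A' = U \ A = elements in U but not in A
Checking each element of U:
1 (not in A, include), 2 (not in A, include), 3 (in A, exclude), 4 (in A, exclude), 5 (in A, exclude), 6 (in A, exclude), 7 (in A, exclude), 8 (in A, exclude)
A' = {1, 2}

{1, 2}


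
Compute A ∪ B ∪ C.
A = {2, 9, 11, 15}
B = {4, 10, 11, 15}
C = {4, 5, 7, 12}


Set A = {2, 9, 11, 15}
Set B = {4, 10, 11, 15}
Set C = {4, 5, 7, 12}
First, A ∪ B = {2, 4, 9, 10, 11, 15}
Then, (A ∪ B) ∪ C = {2, 4, 5, 7, 9, 10, 11, 12, 15}

{2, 4, 5, 7, 9, 10, 11, 12, 15}


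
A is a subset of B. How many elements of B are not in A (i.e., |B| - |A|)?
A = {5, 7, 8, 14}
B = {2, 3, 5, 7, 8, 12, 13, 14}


Set A = {5, 7, 8, 14}, |A| = 4
Set B = {2, 3, 5, 7, 8, 12, 13, 14}, |B| = 8
Since A ⊆ B: B \ A = {2, 3, 12, 13}
|B| - |A| = 8 - 4 = 4

4


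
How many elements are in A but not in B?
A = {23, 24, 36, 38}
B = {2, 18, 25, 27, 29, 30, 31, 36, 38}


Set A = {23, 24, 36, 38}
Set B = {2, 18, 25, 27, 29, 30, 31, 36, 38}
A \ B = {23, 24}
|A \ B| = 2

2


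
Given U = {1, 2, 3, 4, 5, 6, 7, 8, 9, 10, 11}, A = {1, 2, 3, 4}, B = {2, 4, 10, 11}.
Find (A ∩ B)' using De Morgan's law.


U = {1, 2, 3, 4, 5, 6, 7, 8, 9, 10, 11}
A = {1, 2, 3, 4}, B = {2, 4, 10, 11}
A ∩ B = {2, 4}
(A ∩ B)' = U \ (A ∩ B) = {1, 3, 5, 6, 7, 8, 9, 10, 11}
Verification via A' ∪ B': A' = {5, 6, 7, 8, 9, 10, 11}, B' = {1, 3, 5, 6, 7, 8, 9}
A' ∪ B' = {1, 3, 5, 6, 7, 8, 9, 10, 11} ✓

{1, 3, 5, 6, 7, 8, 9, 10, 11}


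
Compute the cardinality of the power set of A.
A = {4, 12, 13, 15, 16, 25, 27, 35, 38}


Set A = {4, 12, 13, 15, 16, 25, 27, 35, 38}
|A| = 9
The power set P(A) contains all subsets of A.
|P(A)| = 2^|A| = 2^9 = 512

512


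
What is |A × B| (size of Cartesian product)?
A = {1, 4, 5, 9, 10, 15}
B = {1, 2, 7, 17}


Set A = {1, 4, 5, 9, 10, 15} has 6 elements.
Set B = {1, 2, 7, 17} has 4 elements.
|A × B| = |A| × |B| = 6 × 4 = 24

24


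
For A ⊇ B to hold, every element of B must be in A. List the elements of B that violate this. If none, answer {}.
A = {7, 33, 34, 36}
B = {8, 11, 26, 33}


Set A = {7, 33, 34, 36}
Set B = {8, 11, 26, 33}
Check each element of B against A:
8 ∉ A (include), 11 ∉ A (include), 26 ∉ A (include), 33 ∈ A
Elements of B not in A: {8, 11, 26}

{8, 11, 26}


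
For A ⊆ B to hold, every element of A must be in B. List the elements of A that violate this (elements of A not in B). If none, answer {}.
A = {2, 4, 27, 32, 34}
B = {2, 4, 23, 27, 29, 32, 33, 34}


Set A = {2, 4, 27, 32, 34}
Set B = {2, 4, 23, 27, 29, 32, 33, 34}
Check each element of A against B:
2 ∈ B, 4 ∈ B, 27 ∈ B, 32 ∈ B, 34 ∈ B
Elements of A not in B: {}

{}


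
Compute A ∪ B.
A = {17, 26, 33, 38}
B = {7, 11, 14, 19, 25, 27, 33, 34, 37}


Set A = {17, 26, 33, 38}
Set B = {7, 11, 14, 19, 25, 27, 33, 34, 37}
A ∪ B includes all elements in either set.
Elements from A: {17, 26, 33, 38}
Elements from B not already included: {7, 11, 14, 19, 25, 27, 34, 37}
A ∪ B = {7, 11, 14, 17, 19, 25, 26, 27, 33, 34, 37, 38}

{7, 11, 14, 17, 19, 25, 26, 27, 33, 34, 37, 38}


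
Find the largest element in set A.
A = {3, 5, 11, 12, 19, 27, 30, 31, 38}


Set A = {3, 5, 11, 12, 19, 27, 30, 31, 38}
Elements in ascending order: 3, 5, 11, 12, 19, 27, 30, 31, 38
The largest element is 38.

38


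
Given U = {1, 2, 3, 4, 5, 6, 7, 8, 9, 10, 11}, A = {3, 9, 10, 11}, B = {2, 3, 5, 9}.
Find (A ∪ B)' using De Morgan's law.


U = {1, 2, 3, 4, 5, 6, 7, 8, 9, 10, 11}
A = {3, 9, 10, 11}, B = {2, 3, 5, 9}
A ∪ B = {2, 3, 5, 9, 10, 11}
(A ∪ B)' = U \ (A ∪ B) = {1, 4, 6, 7, 8}
Verification via A' ∩ B': A' = {1, 2, 4, 5, 6, 7, 8}, B' = {1, 4, 6, 7, 8, 10, 11}
A' ∩ B' = {1, 4, 6, 7, 8} ✓

{1, 4, 6, 7, 8}


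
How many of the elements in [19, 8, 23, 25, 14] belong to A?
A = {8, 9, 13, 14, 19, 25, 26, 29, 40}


Set A = {8, 9, 13, 14, 19, 25, 26, 29, 40}
Candidates: [19, 8, 23, 25, 14]
Check each candidate:
19 ∈ A, 8 ∈ A, 23 ∉ A, 25 ∈ A, 14 ∈ A
Count of candidates in A: 4

4


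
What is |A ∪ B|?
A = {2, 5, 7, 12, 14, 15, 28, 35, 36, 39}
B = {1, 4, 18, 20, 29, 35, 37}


Set A = {2, 5, 7, 12, 14, 15, 28, 35, 36, 39}, |A| = 10
Set B = {1, 4, 18, 20, 29, 35, 37}, |B| = 7
A ∩ B = {35}, |A ∩ B| = 1
|A ∪ B| = |A| + |B| - |A ∩ B| = 10 + 7 - 1 = 16

16


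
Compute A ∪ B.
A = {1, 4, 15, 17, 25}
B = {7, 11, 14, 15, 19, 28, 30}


Set A = {1, 4, 15, 17, 25}
Set B = {7, 11, 14, 15, 19, 28, 30}
A ∪ B includes all elements in either set.
Elements from A: {1, 4, 15, 17, 25}
Elements from B not already included: {7, 11, 14, 19, 28, 30}
A ∪ B = {1, 4, 7, 11, 14, 15, 17, 19, 25, 28, 30}

{1, 4, 7, 11, 14, 15, 17, 19, 25, 28, 30}


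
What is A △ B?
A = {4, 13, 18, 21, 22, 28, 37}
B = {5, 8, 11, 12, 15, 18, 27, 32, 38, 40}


Set A = {4, 13, 18, 21, 22, 28, 37}
Set B = {5, 8, 11, 12, 15, 18, 27, 32, 38, 40}
A △ B = (A \ B) ∪ (B \ A)
Elements in A but not B: {4, 13, 21, 22, 28, 37}
Elements in B but not A: {5, 8, 11, 12, 15, 27, 32, 38, 40}
A △ B = {4, 5, 8, 11, 12, 13, 15, 21, 22, 27, 28, 32, 37, 38, 40}

{4, 5, 8, 11, 12, 13, 15, 21, 22, 27, 28, 32, 37, 38, 40}


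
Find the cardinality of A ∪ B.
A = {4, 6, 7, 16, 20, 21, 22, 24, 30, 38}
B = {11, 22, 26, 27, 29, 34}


Set A = {4, 6, 7, 16, 20, 21, 22, 24, 30, 38}, |A| = 10
Set B = {11, 22, 26, 27, 29, 34}, |B| = 6
A ∩ B = {22}, |A ∩ B| = 1
|A ∪ B| = |A| + |B| - |A ∩ B| = 10 + 6 - 1 = 15

15


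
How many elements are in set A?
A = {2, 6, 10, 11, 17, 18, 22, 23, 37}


Set A = {2, 6, 10, 11, 17, 18, 22, 23, 37}
Listing elements: 2, 6, 10, 11, 17, 18, 22, 23, 37
Counting: 9 elements
|A| = 9

9


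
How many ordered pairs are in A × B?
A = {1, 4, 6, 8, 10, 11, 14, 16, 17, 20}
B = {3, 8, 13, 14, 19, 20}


Set A = {1, 4, 6, 8, 10, 11, 14, 16, 17, 20} has 10 elements.
Set B = {3, 8, 13, 14, 19, 20} has 6 elements.
|A × B| = |A| × |B| = 10 × 6 = 60

60


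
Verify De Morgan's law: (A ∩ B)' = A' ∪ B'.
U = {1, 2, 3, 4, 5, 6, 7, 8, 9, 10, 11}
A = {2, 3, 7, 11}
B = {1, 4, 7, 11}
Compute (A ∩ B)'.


U = {1, 2, 3, 4, 5, 6, 7, 8, 9, 10, 11}
A = {2, 3, 7, 11}, B = {1, 4, 7, 11}
A ∩ B = {7, 11}
(A ∩ B)' = U \ (A ∩ B) = {1, 2, 3, 4, 5, 6, 8, 9, 10}
Verification via A' ∪ B': A' = {1, 4, 5, 6, 8, 9, 10}, B' = {2, 3, 5, 6, 8, 9, 10}
A' ∪ B' = {1, 2, 3, 4, 5, 6, 8, 9, 10} ✓

{1, 2, 3, 4, 5, 6, 8, 9, 10}


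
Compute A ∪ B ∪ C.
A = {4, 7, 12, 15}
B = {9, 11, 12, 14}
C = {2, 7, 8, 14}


Set A = {4, 7, 12, 15}
Set B = {9, 11, 12, 14}
Set C = {2, 7, 8, 14}
First, A ∪ B = {4, 7, 9, 11, 12, 14, 15}
Then, (A ∪ B) ∪ C = {2, 4, 7, 8, 9, 11, 12, 14, 15}

{2, 4, 7, 8, 9, 11, 12, 14, 15}


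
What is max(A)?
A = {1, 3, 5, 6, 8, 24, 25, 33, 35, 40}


Set A = {1, 3, 5, 6, 8, 24, 25, 33, 35, 40}
Elements in ascending order: 1, 3, 5, 6, 8, 24, 25, 33, 35, 40
The largest element is 40.

40


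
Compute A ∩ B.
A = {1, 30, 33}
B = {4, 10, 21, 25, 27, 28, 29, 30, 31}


Set A = {1, 30, 33}
Set B = {4, 10, 21, 25, 27, 28, 29, 30, 31}
A ∩ B includes only elements in both sets.
Check each element of A against B:
1 ✗, 30 ✓, 33 ✗
A ∩ B = {30}

{30}


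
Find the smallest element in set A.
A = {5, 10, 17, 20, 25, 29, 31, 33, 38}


Set A = {5, 10, 17, 20, 25, 29, 31, 33, 38}
Elements in ascending order: 5, 10, 17, 20, 25, 29, 31, 33, 38
The smallest element is 5.

5


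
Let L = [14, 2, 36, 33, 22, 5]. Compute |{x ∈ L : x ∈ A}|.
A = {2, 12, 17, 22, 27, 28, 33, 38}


Set A = {2, 12, 17, 22, 27, 28, 33, 38}
Candidates: [14, 2, 36, 33, 22, 5]
Check each candidate:
14 ∉ A, 2 ∈ A, 36 ∉ A, 33 ∈ A, 22 ∈ A, 5 ∉ A
Count of candidates in A: 3

3


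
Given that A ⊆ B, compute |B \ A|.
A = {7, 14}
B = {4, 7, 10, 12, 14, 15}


Set A = {7, 14}, |A| = 2
Set B = {4, 7, 10, 12, 14, 15}, |B| = 6
Since A ⊆ B: B \ A = {4, 10, 12, 15}
|B| - |A| = 6 - 2 = 4

4


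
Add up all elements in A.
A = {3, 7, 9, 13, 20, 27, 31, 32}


Set A = {3, 7, 9, 13, 20, 27, 31, 32}
Sum = 3 + 7 + 9 + 13 + 20 + 27 + 31 + 32 = 142

142


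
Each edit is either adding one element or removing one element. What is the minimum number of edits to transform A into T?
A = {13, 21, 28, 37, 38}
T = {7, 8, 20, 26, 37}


Set A = {13, 21, 28, 37, 38}
Set T = {7, 8, 20, 26, 37}
Elements to remove from A (in A, not in T): {13, 21, 28, 38} → 4 removals
Elements to add to A (in T, not in A): {7, 8, 20, 26} → 4 additions
Total edits = 4 + 4 = 8

8


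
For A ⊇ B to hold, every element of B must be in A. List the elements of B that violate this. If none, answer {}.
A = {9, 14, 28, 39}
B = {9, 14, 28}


Set A = {9, 14, 28, 39}
Set B = {9, 14, 28}
Check each element of B against A:
9 ∈ A, 14 ∈ A, 28 ∈ A
Elements of B not in A: {}

{}


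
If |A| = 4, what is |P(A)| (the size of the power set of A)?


The set has 4 elements.
The power set contains all possible subsets.
|P(A)| = 2^|A| = 2^4 = 16

16


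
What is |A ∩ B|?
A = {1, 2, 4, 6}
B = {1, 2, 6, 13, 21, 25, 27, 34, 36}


Set A = {1, 2, 4, 6}
Set B = {1, 2, 6, 13, 21, 25, 27, 34, 36}
A ∩ B = {1, 2, 6}
|A ∩ B| = 3

3


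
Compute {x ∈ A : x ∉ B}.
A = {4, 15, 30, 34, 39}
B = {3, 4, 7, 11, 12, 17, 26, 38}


Set A = {4, 15, 30, 34, 39}
Set B = {3, 4, 7, 11, 12, 17, 26, 38}
Check each element of A against B:
4 ∈ B, 15 ∉ B (include), 30 ∉ B (include), 34 ∉ B (include), 39 ∉ B (include)
Elements of A not in B: {15, 30, 34, 39}

{15, 30, 34, 39}


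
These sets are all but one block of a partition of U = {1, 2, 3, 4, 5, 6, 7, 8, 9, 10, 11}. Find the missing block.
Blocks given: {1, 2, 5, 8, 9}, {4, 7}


U = {1, 2, 3, 4, 5, 6, 7, 8, 9, 10, 11}
Shown blocks: {1, 2, 5, 8, 9}, {4, 7}
A partition's blocks are pairwise disjoint and cover U, so the missing block = U \ (union of shown blocks).
Union of shown blocks: {1, 2, 4, 5, 7, 8, 9}
Missing block = U \ (union) = {3, 6, 10, 11}

{3, 6, 10, 11}


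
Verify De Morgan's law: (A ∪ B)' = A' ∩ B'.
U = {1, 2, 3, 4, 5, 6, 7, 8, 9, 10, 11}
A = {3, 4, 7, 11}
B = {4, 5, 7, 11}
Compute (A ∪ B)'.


U = {1, 2, 3, 4, 5, 6, 7, 8, 9, 10, 11}
A = {3, 4, 7, 11}, B = {4, 5, 7, 11}
A ∪ B = {3, 4, 5, 7, 11}
(A ∪ B)' = U \ (A ∪ B) = {1, 2, 6, 8, 9, 10}
Verification via A' ∩ B': A' = {1, 2, 5, 6, 8, 9, 10}, B' = {1, 2, 3, 6, 8, 9, 10}
A' ∩ B' = {1, 2, 6, 8, 9, 10} ✓

{1, 2, 6, 8, 9, 10}


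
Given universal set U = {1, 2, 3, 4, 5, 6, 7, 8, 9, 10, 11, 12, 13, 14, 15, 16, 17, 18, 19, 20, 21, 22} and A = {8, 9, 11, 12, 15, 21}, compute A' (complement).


Universal set U = {1, 2, 3, 4, 5, 6, 7, 8, 9, 10, 11, 12, 13, 14, 15, 16, 17, 18, 19, 20, 21, 22}
Set A = {8, 9, 11, 12, 15, 21}
A' = U \ A = elements in U but not in A
Checking each element of U:
1 (not in A, include), 2 (not in A, include), 3 (not in A, include), 4 (not in A, include), 5 (not in A, include), 6 (not in A, include), 7 (not in A, include), 8 (in A, exclude), 9 (in A, exclude), 10 (not in A, include), 11 (in A, exclude), 12 (in A, exclude), 13 (not in A, include), 14 (not in A, include), 15 (in A, exclude), 16 (not in A, include), 17 (not in A, include), 18 (not in A, include), 19 (not in A, include), 20 (not in A, include), 21 (in A, exclude), 22 (not in A, include)
A' = {1, 2, 3, 4, 5, 6, 7, 10, 13, 14, 16, 17, 18, 19, 20, 22}

{1, 2, 3, 4, 5, 6, 7, 10, 13, 14, 16, 17, 18, 19, 20, 22}


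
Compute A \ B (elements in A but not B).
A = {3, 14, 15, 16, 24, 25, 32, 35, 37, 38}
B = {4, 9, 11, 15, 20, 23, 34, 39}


Set A = {3, 14, 15, 16, 24, 25, 32, 35, 37, 38}
Set B = {4, 9, 11, 15, 20, 23, 34, 39}
A \ B includes elements in A that are not in B.
Check each element of A:
3 (not in B, keep), 14 (not in B, keep), 15 (in B, remove), 16 (not in B, keep), 24 (not in B, keep), 25 (not in B, keep), 32 (not in B, keep), 35 (not in B, keep), 37 (not in B, keep), 38 (not in B, keep)
A \ B = {3, 14, 16, 24, 25, 32, 35, 37, 38}

{3, 14, 16, 24, 25, 32, 35, 37, 38}


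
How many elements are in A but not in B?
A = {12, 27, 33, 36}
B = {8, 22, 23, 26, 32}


Set A = {12, 27, 33, 36}
Set B = {8, 22, 23, 26, 32}
A \ B = {12, 27, 33, 36}
|A \ B| = 4

4


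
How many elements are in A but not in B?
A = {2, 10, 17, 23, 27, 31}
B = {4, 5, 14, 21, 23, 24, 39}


Set A = {2, 10, 17, 23, 27, 31}
Set B = {4, 5, 14, 21, 23, 24, 39}
A \ B = {2, 10, 17, 27, 31}
|A \ B| = 5

5


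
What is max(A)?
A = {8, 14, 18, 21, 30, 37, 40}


Set A = {8, 14, 18, 21, 30, 37, 40}
Elements in ascending order: 8, 14, 18, 21, 30, 37, 40
The largest element is 40.

40


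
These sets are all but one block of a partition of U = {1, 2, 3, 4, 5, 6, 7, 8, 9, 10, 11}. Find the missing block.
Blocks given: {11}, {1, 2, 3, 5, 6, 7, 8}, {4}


U = {1, 2, 3, 4, 5, 6, 7, 8, 9, 10, 11}
Shown blocks: {11}, {1, 2, 3, 5, 6, 7, 8}, {4}
A partition's blocks are pairwise disjoint and cover U, so the missing block = U \ (union of shown blocks).
Union of shown blocks: {1, 2, 3, 4, 5, 6, 7, 8, 11}
Missing block = U \ (union) = {9, 10}

{9, 10}
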